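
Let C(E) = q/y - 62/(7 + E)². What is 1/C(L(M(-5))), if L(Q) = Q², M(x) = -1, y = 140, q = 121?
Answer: -1120/117 ≈ -9.5726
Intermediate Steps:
C(E) = 121/140 - 62/(7 + E)²
1/C(L(M(-5))) = 1/(121/140 - 62/(7 + (-1)²)²) = 1/(121/140 - 62/(7 + 1)²) = 1/(121/140 - 62/8²) = 1/(121/140 - 62*1/64) = 1/(121/140 - 31/32) = 1/(-117/1120) = -1120/117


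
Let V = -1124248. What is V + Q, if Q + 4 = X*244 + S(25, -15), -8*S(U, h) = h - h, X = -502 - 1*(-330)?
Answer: -1166220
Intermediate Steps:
X = -172 (X = -502 + 330 = -172)
S(U, h) = 0 (S(U, h) = -(h - h)/8 = -⅛*0 = 0)
Q = -41972 (Q = -4 + (-172*244 + 0) = -4 + (-41968 + 0) = -4 - 41968 = -41972)
V + Q = -1124248 - 41972 = -1166220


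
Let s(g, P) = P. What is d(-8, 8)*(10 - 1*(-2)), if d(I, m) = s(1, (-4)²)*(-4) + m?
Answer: -672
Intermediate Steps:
d(I, m) = -64 + m (d(I, m) = (-4)²*(-4) + m = 16*(-4) + m = -64 + m)
d(-8, 8)*(10 - 1*(-2)) = (-64 + 8)*(10 - 1*(-2)) = -56*(10 + 2) = -56*12 = -672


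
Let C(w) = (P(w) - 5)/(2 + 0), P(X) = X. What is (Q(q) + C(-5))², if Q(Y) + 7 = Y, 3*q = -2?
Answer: 1444/9 ≈ 160.44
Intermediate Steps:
q = -⅔ (q = (⅓)*(-2) = -⅔ ≈ -0.66667)
Q(Y) = -7 + Y
C(w) = -5/2 + w/2 (C(w) = (w - 5)/(2 + 0) = (-5 + w)/2 = (-5 + w)*(½) = -5/2 + w/2)
(Q(q) + C(-5))² = ((-7 - ⅔) + (-5/2 + (½)*(-5)))² = (-23/3 + (-5/2 - 5/2))² = (-23/3 - 5)² = (-38/3)² = 1444/9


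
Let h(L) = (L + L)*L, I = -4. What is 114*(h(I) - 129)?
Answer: -11058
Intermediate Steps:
h(L) = 2*L**2 (h(L) = (2*L)*L = 2*L**2)
114*(h(I) - 129) = 114*(2*(-4)**2 - 129) = 114*(2*16 - 129) = 114*(32 - 129) = 114*(-97) = -11058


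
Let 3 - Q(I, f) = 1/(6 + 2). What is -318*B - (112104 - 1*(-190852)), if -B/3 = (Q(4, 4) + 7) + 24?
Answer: -1082557/4 ≈ -2.7064e+5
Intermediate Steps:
Q(I, f) = 23/8 (Q(I, f) = 3 - 1/(6 + 2) = 3 - 1/8 = 3 - 1*⅛ = 3 - ⅛ = 23/8)
B = -813/8 (B = -3*((23/8 + 7) + 24) = -3*(79/8 + 24) = -3*271/8 = -813/8 ≈ -101.63)
-318*B - (112104 - 1*(-190852)) = -318*(-813)/8 - (112104 - 1*(-190852)) = -106*(-2439/8) - (112104 + 190852) = 129267/4 - 1*302956 = 129267/4 - 302956 = -1082557/4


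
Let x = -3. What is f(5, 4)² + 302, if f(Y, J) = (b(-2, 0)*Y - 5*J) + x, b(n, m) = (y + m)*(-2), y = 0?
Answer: 831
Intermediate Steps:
b(n, m) = -2*m (b(n, m) = (0 + m)*(-2) = m*(-2) = -2*m)
f(Y, J) = -3 - 5*J (f(Y, J) = ((-2*0)*Y - 5*J) - 3 = (0*Y - 5*J) - 3 = (0 - 5*J) - 3 = -5*J - 3 = -3 - 5*J)
f(5, 4)² + 302 = (-3 - 5*4)² + 302 = (-3 - 20)² + 302 = (-23)² + 302 = 529 + 302 = 831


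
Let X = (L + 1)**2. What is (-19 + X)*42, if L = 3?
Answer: -126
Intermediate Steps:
X = 16 (X = (3 + 1)**2 = 4**2 = 16)
(-19 + X)*42 = (-19 + 16)*42 = -3*42 = -126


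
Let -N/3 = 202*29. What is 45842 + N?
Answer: 28268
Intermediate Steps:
N = -17574 (N = -606*29 = -3*5858 = -17574)
45842 + N = 45842 - 17574 = 28268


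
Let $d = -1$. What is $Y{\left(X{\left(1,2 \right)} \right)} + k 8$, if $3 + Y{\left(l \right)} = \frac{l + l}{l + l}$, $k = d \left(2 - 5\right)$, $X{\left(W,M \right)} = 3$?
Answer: $22$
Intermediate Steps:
$k = 3$ ($k = - (2 - 5) = \left(-1\right) \left(-3\right) = 3$)
$Y{\left(l \right)} = -2$ ($Y{\left(l \right)} = -3 + \frac{l + l}{l + l} = -3 + \frac{2 l}{2 l} = -3 + 2 l \frac{1}{2 l} = -3 + 1 = -2$)
$Y{\left(X{\left(1,2 \right)} \right)} + k 8 = -2 + 3 \cdot 8 = -2 + 24 = 22$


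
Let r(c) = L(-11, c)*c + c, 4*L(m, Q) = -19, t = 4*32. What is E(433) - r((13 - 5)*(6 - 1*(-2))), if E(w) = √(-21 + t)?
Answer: 240 + √107 ≈ 250.34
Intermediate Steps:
t = 128
L(m, Q) = -19/4 (L(m, Q) = (¼)*(-19) = -19/4)
E(w) = √107 (E(w) = √(-21 + 128) = √107)
r(c) = -15*c/4 (r(c) = -19*c/4 + c = -15*c/4)
E(433) - r((13 - 5)*(6 - 1*(-2))) = √107 - (-15)*(13 - 5)*(6 - 1*(-2))/4 = √107 - (-15)*8*(6 + 2)/4 = √107 - (-15)*8*8/4 = √107 - (-15)*64/4 = √107 - 1*(-240) = √107 + 240 = 240 + √107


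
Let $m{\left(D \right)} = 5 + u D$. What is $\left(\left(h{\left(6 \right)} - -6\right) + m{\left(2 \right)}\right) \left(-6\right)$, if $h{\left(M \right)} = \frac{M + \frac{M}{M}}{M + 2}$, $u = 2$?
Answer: $- \frac{381}{4} \approx -95.25$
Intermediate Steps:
$h{\left(M \right)} = \frac{1 + M}{2 + M}$ ($h{\left(M \right)} = \frac{M + 1}{2 + M} = \frac{1 + M}{2 + M}$)
$m{\left(D \right)} = 5 + 2 D$
$\left(\left(h{\left(6 \right)} - -6\right) + m{\left(2 \right)}\right) \left(-6\right) = \left(\left(\frac{1 + 6}{2 + 6} - -6\right) + \left(5 + 2 \cdot 2\right)\right) \left(-6\right) = \left(\left(\frac{1}{8} \cdot 7 + 6\right) + \left(5 + 4\right)\right) \left(-6\right) = \left(\left(\frac{1}{8} \cdot 7 + 6\right) + 9\right) \left(-6\right) = \left(\left(\frac{7}{8} + 6\right) + 9\right) \left(-6\right) = \left(\frac{55}{8} + 9\right) \left(-6\right) = \frac{127}{8} \left(-6\right) = - \frac{381}{4}$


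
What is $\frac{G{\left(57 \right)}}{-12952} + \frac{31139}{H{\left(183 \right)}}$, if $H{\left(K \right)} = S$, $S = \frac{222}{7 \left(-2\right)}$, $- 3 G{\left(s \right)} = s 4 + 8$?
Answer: $- \frac{235264797}{119806} \approx -1963.7$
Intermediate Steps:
$G{\left(s \right)} = - \frac{8}{3} - \frac{4 s}{3}$ ($G{\left(s \right)} = - \frac{s 4 + 8}{3} = - \frac{4 s + 8}{3} = - \frac{8 + 4 s}{3} = - \frac{8}{3} - \frac{4 s}{3}$)
$S = - \frac{111}{7}$ ($S = \frac{222}{-14} = 222 \left(- \frac{1}{14}\right) = - \frac{111}{7} \approx -15.857$)
$H{\left(K \right)} = - \frac{111}{7}$
$\frac{G{\left(57 \right)}}{-12952} + \frac{31139}{H{\left(183 \right)}} = \frac{- \frac{8}{3} - 76}{-12952} + \frac{31139}{- \frac{111}{7}} = \left(- \frac{8}{3} - 76\right) \left(- \frac{1}{12952}\right) + 31139 \left(- \frac{7}{111}\right) = \left(- \frac{236}{3}\right) \left(- \frac{1}{12952}\right) - \frac{217973}{111} = \frac{59}{9714} - \frac{217973}{111} = - \frac{235264797}{119806}$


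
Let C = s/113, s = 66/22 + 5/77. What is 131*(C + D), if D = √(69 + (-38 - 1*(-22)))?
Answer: 30916/8701 + 131*√53 ≈ 957.25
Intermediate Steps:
s = 236/77 (s = 66*(1/22) + 5*(1/77) = 3 + 5/77 = 236/77 ≈ 3.0649)
C = 236/8701 (C = (236/77)/113 = (236/77)*(1/113) = 236/8701 ≈ 0.027123)
D = √53 (D = √(69 + (-38 + 22)) = √(69 - 16) = √53 ≈ 7.2801)
131*(C + D) = 131*(236/8701 + √53) = 30916/8701 + 131*√53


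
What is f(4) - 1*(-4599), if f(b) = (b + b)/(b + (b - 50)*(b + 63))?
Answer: 7077857/1539 ≈ 4599.0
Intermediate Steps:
f(b) = 2*b/(b + (-50 + b)*(63 + b)) (f(b) = (2*b)/(b + (-50 + b)*(63 + b)) = 2*b/(b + (-50 + b)*(63 + b)))
f(4) - 1*(-4599) = 2*4/(-3150 + 4**2 + 14*4) - 1*(-4599) = 2*4/(-3150 + 16 + 56) + 4599 = 2*4/(-3078) + 4599 = 2*4*(-1/3078) + 4599 = -4/1539 + 4599 = 7077857/1539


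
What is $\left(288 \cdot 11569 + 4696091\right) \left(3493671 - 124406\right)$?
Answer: $27048334757195$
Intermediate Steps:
$\left(288 \cdot 11569 + 4696091\right) \left(3493671 - 124406\right) = \left(3331872 + 4696091\right) 3369265 = 8027963 \cdot 3369265 = 27048334757195$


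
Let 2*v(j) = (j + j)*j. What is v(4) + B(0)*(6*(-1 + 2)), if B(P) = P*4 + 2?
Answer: 28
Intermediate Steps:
v(j) = j**2 (v(j) = ((j + j)*j)/2 = ((2*j)*j)/2 = (2*j**2)/2 = j**2)
B(P) = 2 + 4*P (B(P) = 4*P + 2 = 2 + 4*P)
v(4) + B(0)*(6*(-1 + 2)) = 4**2 + (2 + 4*0)*(6*(-1 + 2)) = 16 + (2 + 0)*(6*1) = 16 + 2*6 = 16 + 12 = 28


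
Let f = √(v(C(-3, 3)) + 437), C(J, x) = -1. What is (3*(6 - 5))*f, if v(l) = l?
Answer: 6*√109 ≈ 62.642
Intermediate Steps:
f = 2*√109 (f = √(-1 + 437) = √436 = 2*√109 ≈ 20.881)
(3*(6 - 5))*f = (3*(6 - 5))*(2*√109) = (3*1)*(2*√109) = 3*(2*√109) = 6*√109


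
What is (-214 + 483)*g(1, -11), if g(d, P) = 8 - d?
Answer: 1883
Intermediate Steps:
(-214 + 483)*g(1, -11) = (-214 + 483)*(8 - 1*1) = 269*(8 - 1) = 269*7 = 1883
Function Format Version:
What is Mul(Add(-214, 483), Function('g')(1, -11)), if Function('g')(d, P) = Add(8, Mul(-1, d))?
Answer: 1883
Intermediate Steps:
Mul(Add(-214, 483), Function('g')(1, -11)) = Mul(Add(-214, 483), Add(8, Mul(-1, 1))) = Mul(269, Add(8, -1)) = Mul(269, 7) = 1883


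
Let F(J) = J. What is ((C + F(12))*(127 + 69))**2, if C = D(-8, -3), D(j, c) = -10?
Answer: 153664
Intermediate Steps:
C = -10
((C + F(12))*(127 + 69))**2 = ((-10 + 12)*(127 + 69))**2 = (2*196)**2 = 392**2 = 153664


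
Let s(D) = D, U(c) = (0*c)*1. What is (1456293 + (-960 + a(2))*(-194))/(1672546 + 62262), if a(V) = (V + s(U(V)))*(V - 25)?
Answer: 1651457/1734808 ≈ 0.95195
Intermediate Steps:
U(c) = 0 (U(c) = 0*1 = 0)
a(V) = V*(-25 + V) (a(V) = (V + 0)*(V - 25) = V*(-25 + V))
(1456293 + (-960 + a(2))*(-194))/(1672546 + 62262) = (1456293 + (-960 + 2*(-25 + 2))*(-194))/(1672546 + 62262) = (1456293 + (-960 + 2*(-23))*(-194))/1734808 = (1456293 + (-960 - 46)*(-194))*(1/1734808) = (1456293 - 1006*(-194))*(1/1734808) = (1456293 + 195164)*(1/1734808) = 1651457*(1/1734808) = 1651457/1734808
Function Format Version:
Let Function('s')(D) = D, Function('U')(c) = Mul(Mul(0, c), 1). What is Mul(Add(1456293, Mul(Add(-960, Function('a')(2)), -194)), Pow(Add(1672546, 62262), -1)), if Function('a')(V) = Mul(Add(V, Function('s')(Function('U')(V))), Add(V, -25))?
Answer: Rational(1651457, 1734808) ≈ 0.95195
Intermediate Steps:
Function('U')(c) = 0 (Function('U')(c) = Mul(0, 1) = 0)
Function('a')(V) = Mul(V, Add(-25, V)) (Function('a')(V) = Mul(Add(V, 0), Add(V, -25)) = Mul(V, Add(-25, V)))
Mul(Add(1456293, Mul(Add(-960, Function('a')(2)), -194)), Pow(Add(1672546, 62262), -1)) = Mul(Add(1456293, Mul(Add(-960, Mul(2, Add(-25, 2))), -194)), Pow(Add(1672546, 62262), -1)) = Mul(Add(1456293, Mul(Add(-960, Mul(2, -23)), -194)), Pow(1734808, -1)) = Mul(Add(1456293, Mul(Add(-960, -46), -194)), Rational(1, 1734808)) = Mul(Add(1456293, Mul(-1006, -194)), Rational(1, 1734808)) = Mul(Add(1456293, 195164), Rational(1, 1734808)) = Mul(1651457, Rational(1, 1734808)) = Rational(1651457, 1734808)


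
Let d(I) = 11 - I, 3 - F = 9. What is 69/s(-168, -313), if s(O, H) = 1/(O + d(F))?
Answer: -10419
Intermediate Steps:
F = -6 (F = 3 - 1*9 = 3 - 9 = -6)
s(O, H) = 1/(17 + O) (s(O, H) = 1/(O + (11 - 1*(-6))) = 1/(O + (11 + 6)) = 1/(O + 17) = 1/(17 + O))
69/s(-168, -313) = 69/(1/(17 - 168)) = 69/(1/(-151)) = 69/(-1/151) = 69*(-151) = -10419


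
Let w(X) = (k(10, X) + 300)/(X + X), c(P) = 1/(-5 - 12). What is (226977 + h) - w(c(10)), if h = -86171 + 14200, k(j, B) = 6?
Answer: 157607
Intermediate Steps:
c(P) = -1/17 (c(P) = 1/(-17) = -1/17)
h = -71971
w(X) = 153/X (w(X) = (6 + 300)/(X + X) = 306/((2*X)) = 306*(1/(2*X)) = 153/X)
(226977 + h) - w(c(10)) = (226977 - 71971) - 153/(-1/17) = 155006 - 153*(-17) = 155006 - 1*(-2601) = 155006 + 2601 = 157607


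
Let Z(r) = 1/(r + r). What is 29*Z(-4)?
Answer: -29/8 ≈ -3.6250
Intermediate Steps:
Z(r) = 1/(2*r)
29*Z(-4) = 29*((½)/(-4)) = 29*((½)*(-¼)) = 29*(-⅛) = -29/8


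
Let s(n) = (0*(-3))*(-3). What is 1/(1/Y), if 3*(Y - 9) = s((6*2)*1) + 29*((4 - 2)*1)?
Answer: 85/3 ≈ 28.333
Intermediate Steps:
s(n) = 0 (s(n) = 0*(-3) = 0)
Y = 85/3 (Y = 9 + (0 + 29*((4 - 2)*1))/3 = 9 + (0 + 29*(2*1))/3 = 9 + (0 + 29*2)/3 = 9 + (0 + 58)/3 = 9 + (⅓)*58 = 9 + 58/3 = 85/3 ≈ 28.333)
1/(1/Y) = 1/(1/(85/3)) = 1/(3/85) = 85/3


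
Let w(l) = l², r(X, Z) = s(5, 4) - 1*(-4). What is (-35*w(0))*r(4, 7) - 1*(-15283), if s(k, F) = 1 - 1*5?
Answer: 15283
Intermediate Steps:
s(k, F) = -4 (s(k, F) = 1 - 5 = -4)
r(X, Z) = 0 (r(X, Z) = -4 - 1*(-4) = -4 + 4 = 0)
(-35*w(0))*r(4, 7) - 1*(-15283) = -35*0²*0 - 1*(-15283) = -35*0*0 + 15283 = 0*0 + 15283 = 0 + 15283 = 15283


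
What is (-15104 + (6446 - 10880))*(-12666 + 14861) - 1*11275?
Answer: -42897185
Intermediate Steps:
(-15104 + (6446 - 10880))*(-12666 + 14861) - 1*11275 = (-15104 - 4434)*2195 - 11275 = -19538*2195 - 11275 = -42885910 - 11275 = -42897185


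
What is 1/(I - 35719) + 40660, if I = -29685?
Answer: 2659326639/65404 ≈ 40660.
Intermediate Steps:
1/(I - 35719) + 40660 = 1/(-29685 - 35719) + 40660 = 1/(-65404) + 40660 = -1/65404 + 40660 = 2659326639/65404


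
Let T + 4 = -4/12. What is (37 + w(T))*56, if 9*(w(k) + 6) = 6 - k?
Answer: 48608/27 ≈ 1800.3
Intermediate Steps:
T = -13/3 (T = -4 - 4/12 = -4 - 4*1/12 = -4 - ⅓ = -13/3 ≈ -4.3333)
w(k) = -16/3 - k/9 (w(k) = -6 + (6 - k)/9 = -6 + (⅔ - k/9) = -16/3 - k/9)
(37 + w(T))*56 = (37 + (-16/3 - ⅑*(-13/3)))*56 = (37 + (-16/3 + 13/27))*56 = (37 - 131/27)*56 = (868/27)*56 = 48608/27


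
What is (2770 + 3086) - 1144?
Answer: 4712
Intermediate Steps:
(2770 + 3086) - 1144 = 5856 - 1144 = 4712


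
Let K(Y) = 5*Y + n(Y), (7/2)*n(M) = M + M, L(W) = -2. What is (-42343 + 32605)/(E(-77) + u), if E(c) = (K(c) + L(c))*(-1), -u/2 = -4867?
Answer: -9738/10165 ≈ -0.95799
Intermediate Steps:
n(M) = 4*M/7 (n(M) = 2*(M + M)/7 = 2*(2*M)/7 = 4*M/7)
u = 9734 (u = -2*(-4867) = 9734)
K(Y) = 39*Y/7 (K(Y) = 5*Y + 4*Y/7 = 39*Y/7)
E(c) = 2 - 39*c/7 (E(c) = (39*c/7 - 2)*(-1) = (-2 + 39*c/7)*(-1) = 2 - 39*c/7)
(-42343 + 32605)/(E(-77) + u) = (-42343 + 32605)/((2 - 39/7*(-77)) + 9734) = -9738/((2 + 429) + 9734) = -9738/(431 + 9734) = -9738/10165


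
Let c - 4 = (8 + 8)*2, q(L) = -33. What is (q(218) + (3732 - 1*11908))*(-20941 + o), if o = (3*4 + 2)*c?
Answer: 167767333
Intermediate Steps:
c = 36 (c = 4 + (8 + 8)*2 = 4 + 16*2 = 4 + 32 = 36)
o = 504 (o = (3*4 + 2)*36 = (12 + 2)*36 = 14*36 = 504)
(q(218) + (3732 - 1*11908))*(-20941 + o) = (-33 + (3732 - 1*11908))*(-20941 + 504) = (-33 + (3732 - 11908))*(-20437) = (-33 - 8176)*(-20437) = -8209*(-20437) = 167767333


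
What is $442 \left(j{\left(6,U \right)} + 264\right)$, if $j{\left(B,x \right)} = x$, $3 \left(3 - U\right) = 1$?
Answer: $\frac{353600}{3} \approx 1.1787 \cdot 10^{5}$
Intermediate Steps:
$U = \frac{8}{3}$ ($U = 3 - \frac{1}{3} = \frac{8}{3} \approx 2.6667$)
$442 \left(j{\left(6,U \right)} + 264\right) = 442 \left(\frac{8}{3} + 264\right) = 442 \cdot \frac{800}{3} = \frac{353600}{3}$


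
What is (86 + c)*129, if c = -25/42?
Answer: 154241/14 ≈ 11017.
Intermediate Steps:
c = -25/42 (c = -25*1/42 = -25/42 ≈ -0.59524)
(86 + c)*129 = (86 - 25/42)*129 = (3587/42)*129 = 154241/14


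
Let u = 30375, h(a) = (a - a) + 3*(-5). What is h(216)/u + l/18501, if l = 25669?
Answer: 2474344/1784025 ≈ 1.3869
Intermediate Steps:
h(a) = -15 (h(a) = 0 - 15 = -15)
h(216)/u + l/18501 = -15/30375 + 25669/18501 = -15*1/30375 + 25669*(1/18501) = -1/2025 + 3667/2643 = 2474344/1784025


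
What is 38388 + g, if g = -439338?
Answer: -400950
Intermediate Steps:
38388 + g = 38388 - 439338 = -400950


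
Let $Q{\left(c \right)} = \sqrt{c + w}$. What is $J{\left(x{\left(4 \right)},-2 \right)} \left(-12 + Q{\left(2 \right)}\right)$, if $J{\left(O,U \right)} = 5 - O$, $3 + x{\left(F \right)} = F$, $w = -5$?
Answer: $-48 + 4 i \sqrt{3} \approx -48.0 + 6.9282 i$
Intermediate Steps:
$x{\left(F \right)} = -3 + F$
$Q{\left(c \right)} = \sqrt{-5 + c}$ ($Q{\left(c \right)} = \sqrt{c - 5} = \sqrt{-5 + c}$)
$J{\left(x{\left(4 \right)},-2 \right)} \left(-12 + Q{\left(2 \right)}\right) = \left(5 - \left(-3 + 4\right)\right) \left(-12 + \sqrt{-5 + 2}\right) = \left(5 - 1\right) \left(-12 + \sqrt{-3}\right) = \left(5 - 1\right) \left(-12 + i \sqrt{3}\right) = 4 \left(-12 + i \sqrt{3}\right) = -48 + 4 i \sqrt{3}$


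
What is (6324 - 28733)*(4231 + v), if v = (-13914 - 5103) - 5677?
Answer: 458555367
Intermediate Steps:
v = -24694 (v = -19017 - 5677 = -24694)
(6324 - 28733)*(4231 + v) = (6324 - 28733)*(4231 - 24694) = -22409*(-20463) = 458555367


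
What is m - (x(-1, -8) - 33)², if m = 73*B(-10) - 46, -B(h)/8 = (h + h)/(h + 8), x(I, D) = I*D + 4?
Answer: -6327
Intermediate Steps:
x(I, D) = 4 + D*I (x(I, D) = D*I + 4 = 4 + D*I)
B(h) = -16*h/(8 + h) (B(h) = -8*(h + h)/(h + 8) = -8*2*h/(8 + h) = -16*h/(8 + h))
m = -5886 (m = 73*(-16*(-10)/(8 - 10)) - 46 = 73*(-16*(-10)/(-2)) - 46 = 73*(-16*(-10)*(-½)) - 46 = 73*(-80) - 46 = -5840 - 46 = -5886)
m - (x(-1, -8) - 33)² = -5886 - ((4 - 8*(-1)) - 33)² = -5886 - ((4 + 8) - 33)² = -5886 - (12 - 33)² = -5886 - 1*(-21)² = -5886 - 1*441 = -5886 - 441 = -6327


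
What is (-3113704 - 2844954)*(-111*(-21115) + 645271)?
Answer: -17810643273688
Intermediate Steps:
(-3113704 - 2844954)*(-111*(-21115) + 645271) = -5958658*(2343765 + 645271) = -5958658*2989036 = -17810643273688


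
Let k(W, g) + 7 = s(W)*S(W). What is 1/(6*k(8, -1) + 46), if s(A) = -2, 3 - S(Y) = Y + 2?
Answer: 1/88 ≈ 0.011364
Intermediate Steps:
S(Y) = 1 - Y (S(Y) = 3 - (Y + 2) = 3 - (2 + Y) = 3 + (-2 - Y) = 1 - Y)
k(W, g) = -9 + 2*W (k(W, g) = -7 - 2*(1 - W) = -7 + (-2 + 2*W) = -9 + 2*W)
1/(6*k(8, -1) + 46) = 1/(6*(-9 + 2*8) + 46) = 1/(6*(-9 + 16) + 46) = 1/(6*7 + 46) = 1/(42 + 46) = 1/88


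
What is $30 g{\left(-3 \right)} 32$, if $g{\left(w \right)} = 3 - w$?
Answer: $5760$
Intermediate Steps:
$30 g{\left(-3 \right)} 32 = 30 \left(3 - -3\right) 32 = 30 \left(3 + 3\right) 32 = 30 \cdot 6 \cdot 32 = 180 \cdot 32 = 5760$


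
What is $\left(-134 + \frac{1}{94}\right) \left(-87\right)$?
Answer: $\frac{1095765}{94} \approx 11657.0$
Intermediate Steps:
$\left(-134 + \frac{1}{94}\right) \left(-87\right) = \left(- \frac{12595}{94}\right) \left(-87\right) = \frac{1095765}{94}$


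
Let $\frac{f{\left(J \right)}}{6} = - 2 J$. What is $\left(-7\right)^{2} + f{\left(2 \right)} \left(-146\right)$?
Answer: $3553$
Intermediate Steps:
$f{\left(J \right)} = - 12 J$ ($f{\left(J \right)} = 6 \left(- 2 J\right) = - 12 J$)
$\left(-7\right)^{2} + f{\left(2 \right)} \left(-146\right) = \left(-7\right)^{2} + \left(-12\right) 2 \left(-146\right) = 49 - -3504 = 49 + 3504 = 3553$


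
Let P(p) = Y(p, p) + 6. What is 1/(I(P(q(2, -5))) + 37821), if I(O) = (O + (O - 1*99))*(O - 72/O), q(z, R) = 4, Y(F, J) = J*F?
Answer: 1/36791 ≈ 2.7181e-5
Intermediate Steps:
Y(F, J) = F*J
P(p) = 6 + p**2 (P(p) = p*p + 6 = p**2 + 6 = 6 + p**2)
I(O) = (-99 + 2*O)*(O - 72/O) (I(O) = (O + (O - 99))*(O - 72/O) = (O + (-99 + O))*(O - 72/O) = (-99 + 2*O)*(O - 72/O))
1/(I(P(q(2, -5))) + 37821) = 1/((-144 - 99*(6 + 4**2) + 2*(6 + 4**2)**2 + 7128/(6 + 4**2)) + 37821) = 1/((-144 - 99*(6 + 16) + 2*(6 + 16)**2 + 7128/(6 + 16)) + 37821) = 1/((-144 - 99*22 + 2*22**2 + 7128/22) + 37821) = 1/((-144 - 2178 + 2*484 + 7128*(1/22)) + 37821) = 1/((-144 - 2178 + 968 + 324) + 37821) = 1/(-1030 + 37821) = 1/36791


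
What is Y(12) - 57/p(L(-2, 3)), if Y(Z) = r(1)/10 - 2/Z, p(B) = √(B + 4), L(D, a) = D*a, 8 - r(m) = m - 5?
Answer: 31/30 + 57*I*√2/2 ≈ 1.0333 + 40.305*I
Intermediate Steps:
r(m) = 13 - m (r(m) = 8 - (m - 5) = 8 - (-5 + m) = 8 + (5 - m) = 13 - m)
p(B) = √(4 + B)
Y(Z) = 6/5 - 2/Z (Y(Z) = (13 - 1*1)/10 - 2/Z = (13 - 1)*(⅒) - 2/Z = 12*(⅒) - 2/Z = 6/5 - 2/Z)
Y(12) - 57/p(L(-2, 3)) = (6/5 - 2/12) - 57/(√(4 - 2*3)) = (6/5 - 2*1/12) - 57/(√(4 - 6)) = (6/5 - ⅙) - 57/(√(-2)) = 31/30 - 57/(I*√2) = 31/30 - 57*(-I*√2/2) = 31/30 - (-57)*I*√2/2 = 31/30 + 57*I*√2/2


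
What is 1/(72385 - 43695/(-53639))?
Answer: 53639/3882702710 ≈ 1.3815e-5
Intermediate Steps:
1/(72385 - 43695/(-53639)) = 1/(72385 - 43695*(-1/53639)) = 1/(72385 + 43695/53639) = 1/(3882702710/53639) = 53639/3882702710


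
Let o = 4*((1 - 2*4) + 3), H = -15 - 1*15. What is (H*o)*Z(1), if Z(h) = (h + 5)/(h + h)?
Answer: 1440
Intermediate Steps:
Z(h) = (5 + h)/(2*h) (Z(h) = (5 + h)/((2*h)) = (5 + h)*(1/(2*h)) = (5 + h)/(2*h))
H = -30 (H = -15 - 15 = -30)
o = -16 (o = 4*((1 - 8) + 3) = 4*(-7 + 3) = 4*(-4) = -16)
(H*o)*Z(1) = (-30*(-16))*((½)*(5 + 1)/1) = 480*((½)*1*6) = 480*3 = 1440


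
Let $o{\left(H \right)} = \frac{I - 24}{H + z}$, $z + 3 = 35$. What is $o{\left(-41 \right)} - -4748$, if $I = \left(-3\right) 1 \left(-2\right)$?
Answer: $4750$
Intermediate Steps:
$I = 6$ ($I = \left(-3\right) \left(-2\right) = 6$)
$z = 32$ ($z = -3 + 35 = 32$)
$o{\left(H \right)} = - \frac{18}{32 + H}$ ($o{\left(H \right)} = \frac{6 - 24}{H + 32} = - \frac{18}{32 + H}$)
$o{\left(-41 \right)} - -4748 = - \frac{18}{32 - 41} - -4748 = - \frac{18}{-9} + 4748 = \left(-18\right) \left(- \frac{1}{9}\right) + 4748 = 2 + 4748 = 4750$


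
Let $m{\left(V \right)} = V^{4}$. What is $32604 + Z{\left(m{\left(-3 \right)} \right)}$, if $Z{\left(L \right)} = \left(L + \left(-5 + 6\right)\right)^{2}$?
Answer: $39328$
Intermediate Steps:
$Z{\left(L \right)} = \left(1 + L\right)^{2}$ ($Z{\left(L \right)} = \left(L + 1\right)^{2} = \left(1 + L\right)^{2}$)
$32604 + Z{\left(m{\left(-3 \right)} \right)} = 32604 + \left(1 + \left(-3\right)^{4}\right)^{2} = 32604 + \left(1 + 81\right)^{2} = 32604 + 82^{2} = 32604 + 6724 = 39328$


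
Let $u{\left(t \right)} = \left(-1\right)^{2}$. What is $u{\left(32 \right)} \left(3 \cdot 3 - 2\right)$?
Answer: $7$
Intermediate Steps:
$u{\left(t \right)} = 1$
$u{\left(32 \right)} \left(3 \cdot 3 - 2\right) = 1 \left(3 \cdot 3 - 2\right) = 1 \left(9 - 2\right) = 1 \cdot 7 = 7$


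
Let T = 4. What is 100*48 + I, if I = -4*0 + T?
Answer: 4804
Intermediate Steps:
I = 4 (I = -4*0 + 4 = 0 + 4 = 4)
100*48 + I = 100*48 + 4 = 4800 + 4 = 4804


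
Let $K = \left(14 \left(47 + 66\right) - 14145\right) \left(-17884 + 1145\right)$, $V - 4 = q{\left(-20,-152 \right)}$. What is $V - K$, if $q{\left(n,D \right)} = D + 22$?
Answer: $-210292183$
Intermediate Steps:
$q{\left(n,D \right)} = 22 + D$
$V = -126$ ($V = 4 + \left(22 - 152\right) = 4 - 130 = -126$)
$K = 210292057$ ($K = \left(14 \cdot 113 - 14145\right) \left(-16739\right) = \left(1582 - 14145\right) \left(-16739\right) = \left(-12563\right) \left(-16739\right) = 210292057$)
$V - K = -126 - 210292057 = -210292183$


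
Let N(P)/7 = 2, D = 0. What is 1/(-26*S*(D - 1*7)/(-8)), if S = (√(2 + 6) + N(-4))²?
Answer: -51/201019 + 2*√2/28717 ≈ -0.00015521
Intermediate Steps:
N(P) = 14 (N(P) = 7*2 = 14)
S = (14 + 2*√2)² (S = (√(2 + 6) + 14)² = (√8 + 14)² = (2*√2 + 14)² = (14 + 2*√2)² ≈ 283.20)
1/(-26*S*(D - 1*7)/(-8)) = 1/(-26*(204 + 56*√2)*(0 - 1*7)/(-8)) = 1/(-26*(204 + 56*√2)*(0 - 7)*(-1)/8) = 1/(-26*(204 + 56*√2)*(-7)*(-1)/8) = 1/(-26*(-1428 - 392*√2)*(-1)/8) = 1/(-26*(357/2 + 49*√2)) = 1/(-4641 - 1274*√2)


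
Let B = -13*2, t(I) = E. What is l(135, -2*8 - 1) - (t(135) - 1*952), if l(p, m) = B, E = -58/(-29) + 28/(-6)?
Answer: 2786/3 ≈ 928.67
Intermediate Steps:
E = -8/3 (E = -58*(-1/29) + 28*(-⅙) = 2 - 14/3 = -8/3 ≈ -2.6667)
t(I) = -8/3
B = -26
l(p, m) = -26
l(135, -2*8 - 1) - (t(135) - 1*952) = -26 - (-8/3 - 1*952) = -26 - (-8/3 - 952) = -26 - 1*(-2864/3) = -26 + 2864/3 = 2786/3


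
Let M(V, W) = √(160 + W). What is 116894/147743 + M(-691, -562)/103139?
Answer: 116894/147743 + I*√402/103139 ≈ 0.7912 + 0.0001944*I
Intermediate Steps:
116894/147743 + M(-691, -562)/103139 = 116894/147743 + √(160 - 562)/103139 = 116894*(1/147743) + √(-402)*(1/103139) = 116894/147743 + (I*√402)*(1/103139) = 116894/147743 + I*√402/103139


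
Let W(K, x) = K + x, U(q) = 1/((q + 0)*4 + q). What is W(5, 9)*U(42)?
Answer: 1/15 ≈ 0.066667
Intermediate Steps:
U(q) = 1/(5*q) (U(q) = 1/(q*4 + q) = 1/(4*q + q) = 1/(5*q))
W(5, 9)*U(42) = (5 + 9)*((1/5)/42) = 14*((1/5)*(1/42)) = 14*(1/210) = 1/15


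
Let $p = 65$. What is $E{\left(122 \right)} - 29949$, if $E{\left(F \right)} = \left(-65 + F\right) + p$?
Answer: $-29827$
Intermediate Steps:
$E{\left(F \right)} = F$ ($E{\left(F \right)} = \left(-65 + F\right) + 65 = F$)
$E{\left(122 \right)} - 29949 = 122 - 29949 = -29827$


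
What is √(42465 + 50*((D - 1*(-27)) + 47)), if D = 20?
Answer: √47165 ≈ 217.18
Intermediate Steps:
√(42465 + 50*((D - 1*(-27)) + 47)) = √(42465 + 50*((20 - 1*(-27)) + 47)) = √(42465 + 50*((20 + 27) + 47)) = √(42465 + 50*(47 + 47)) = √(42465 + 50*94) = √(42465 + 4700) = √47165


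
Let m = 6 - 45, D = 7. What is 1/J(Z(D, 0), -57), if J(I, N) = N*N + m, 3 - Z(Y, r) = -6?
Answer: 1/3210 ≈ 0.00031153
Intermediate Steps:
m = -39
Z(Y, r) = 9 (Z(Y, r) = 3 - 1*(-6) = 3 + 6 = 9)
J(I, N) = -39 + N² (J(I, N) = N*N - 39 = N² - 39 = -39 + N²)
1/J(Z(D, 0), -57) = 1/(-39 + (-57)²) = 1/(-39 + 3249) = 1/3210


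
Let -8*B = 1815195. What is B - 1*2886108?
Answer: -24904059/8 ≈ -3.1130e+6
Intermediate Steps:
B = -1815195/8 (B = -⅛*1815195 = -1815195/8 ≈ -2.2690e+5)
B - 1*2886108 = -1815195/8 - 1*2886108 = -1815195/8 - 2886108 = -24904059/8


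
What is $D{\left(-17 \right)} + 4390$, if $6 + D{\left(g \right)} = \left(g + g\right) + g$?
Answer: $4333$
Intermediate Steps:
$D{\left(g \right)} = -6 + 3 g$ ($D{\left(g \right)} = -6 + \left(\left(g + g\right) + g\right) = -6 + \left(2 g + g\right) = -6 + 3 g$)
$D{\left(-17 \right)} + 4390 = \left(-6 + 3 \left(-17\right)\right) + 4390 = \left(-6 - 51\right) + 4390 = -57 + 4390 = 4333$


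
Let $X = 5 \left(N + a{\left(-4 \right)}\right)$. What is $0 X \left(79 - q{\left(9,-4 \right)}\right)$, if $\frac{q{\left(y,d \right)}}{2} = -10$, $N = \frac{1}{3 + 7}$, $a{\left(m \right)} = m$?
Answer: $0$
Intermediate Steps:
$N = \frac{1}{10} \approx 0.1$
$X = - \frac{39}{2}$ ($X = 5 \left(\frac{1}{10} - 4\right) = 5 \left(- \frac{39}{10}\right) = - \frac{39}{2} \approx -19.5$)
$q{\left(y,d \right)} = -20$ ($q{\left(y,d \right)} = 2 \left(-10\right) = -20$)
$0 X \left(79 - q{\left(9,-4 \right)}\right) = 0 \left(- \frac{39}{2}\right) \left(79 - -20\right) = 0 \left(79 + 20\right) = 0 \cdot 99 = 0$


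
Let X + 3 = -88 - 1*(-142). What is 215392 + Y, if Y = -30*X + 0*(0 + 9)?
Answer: 213862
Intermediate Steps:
X = 51 (X = -3 + (-88 - 1*(-142)) = -3 + (-88 + 142) = -3 + 54 = 51)
Y = -1530 (Y = -30*51 + 0*(0 + 9) = -1530 + 0*9 = -1530 + 0 = -1530)
215392 + Y = 215392 - 1530 = 213862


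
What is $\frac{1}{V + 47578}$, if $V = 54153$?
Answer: $\frac{1}{101731} \approx 9.8298 \cdot 10^{-6}$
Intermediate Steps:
$\frac{1}{V + 47578} = \frac{1}{54153 + 47578} = \frac{1}{101731}$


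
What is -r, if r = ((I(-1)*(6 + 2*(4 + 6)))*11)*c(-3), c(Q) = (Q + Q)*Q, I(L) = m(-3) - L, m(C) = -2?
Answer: 5148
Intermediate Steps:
I(L) = -2 - L
c(Q) = 2*Q**2 (c(Q) = (2*Q)*Q = 2*Q**2)
r = -5148 (r = (((-2 - 1*(-1))*(6 + 2*(4 + 6)))*11)*(2*(-3)**2) = (((-2 + 1)*(6 + 2*10))*11)*(2*9) = (-(6 + 20)*11)*18 = (-1*26*11)*18 = -26*11*18 = -286*18 = -5148)
-r = -1*(-5148) = 5148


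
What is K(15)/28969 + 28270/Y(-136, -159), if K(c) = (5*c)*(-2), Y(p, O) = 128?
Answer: 409467215/1854016 ≈ 220.85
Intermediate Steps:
K(c) = -10*c
K(15)/28969 + 28270/Y(-136, -159) = -10*15/28969 + 28270/128 = -150*1/28969 + 28270*(1/128) = -150/28969 + 14135/64 = 409467215/1854016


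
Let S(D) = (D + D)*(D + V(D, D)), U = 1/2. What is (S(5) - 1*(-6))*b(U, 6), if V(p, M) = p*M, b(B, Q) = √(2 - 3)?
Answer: 306*I ≈ 306.0*I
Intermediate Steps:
U = ½ ≈ 0.50000
b(B, Q) = I (b(B, Q) = √(-1) = I)
V(p, M) = M*p
S(D) = 2*D*(D + D²) (S(D) = (D + D)*(D + D*D) = (2*D)*(D + D²) = 2*D*(D + D²))
(S(5) - 1*(-6))*b(U, 6) = (2*5²*(1 + 5) - 1*(-6))*I = (2*25*6 + 6)*I = (300 + 6)*I = 306*I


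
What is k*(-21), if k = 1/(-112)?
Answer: 3/16 ≈ 0.18750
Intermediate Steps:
k = -1/112 ≈ -0.0089286
k*(-21) = -1/112*(-21) = 3/16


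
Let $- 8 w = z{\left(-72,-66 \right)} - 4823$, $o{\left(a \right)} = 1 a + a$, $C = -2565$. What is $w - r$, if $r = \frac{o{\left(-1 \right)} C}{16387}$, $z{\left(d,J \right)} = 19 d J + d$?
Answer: $- \frac{1399376131}{131096} \approx -10674.0$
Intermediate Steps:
$o{\left(a \right)} = 2 a$ ($o{\left(a \right)} = a + a = 2 a$)
$z{\left(d,J \right)} = d + 19 J d$ ($z{\left(d,J \right)} = 19 J d + d = d + 19 J d$)
$r = \frac{5130}{16387}$ ($r = \frac{2 \left(-1\right) \left(-2565\right)}{16387} = \left(-2\right) \left(-2565\right) \frac{1}{16387} = 5130 \cdot \frac{1}{16387} = \frac{5130}{16387} \approx 0.31305$)
$w = - \frac{85393}{8}$ ($w = - \frac{- 72 \left(1 + 19 \left(-66\right)\right) - 4823}{8} = - \frac{- 72 \left(1 - 1254\right) - 4823}{8} = - \frac{\left(-72\right) \left(-1253\right) - 4823}{8} = - \frac{90216 - 4823}{8} = \left(- \frac{1}{8}\right) 85393 = - \frac{85393}{8} \approx -10674.0$)
$w - r = - \frac{85393}{8} - \frac{5130}{16387} = - \frac{1399376131}{131096}$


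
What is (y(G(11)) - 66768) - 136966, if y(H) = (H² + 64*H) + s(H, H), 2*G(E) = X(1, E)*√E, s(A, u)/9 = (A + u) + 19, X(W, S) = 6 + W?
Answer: -813713/4 + 287*√11 ≈ -2.0248e+5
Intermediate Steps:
s(A, u) = 171 + 9*A + 9*u (s(A, u) = 9*((A + u) + 19) = 9*(19 + A + u) = 171 + 9*A + 9*u)
G(E) = 7*√E/2 (G(E) = ((6 + 1)*√E)/2 = (7*√E)/2 = 7*√E/2)
y(H) = 171 + H² + 82*H (y(H) = (H² + 64*H) + (171 + 9*H + 9*H) = (H² + 64*H) + (171 + 18*H) = 171 + H² + 82*H)
(y(G(11)) - 66768) - 136966 = ((171 + (7*√11/2)² + 82*(7*√11/2)) - 66768) - 136966 = ((171 + 539/4 + 287*√11) - 66768) - 136966 = ((1223/4 + 287*√11) - 66768) - 136966 = (-265849/4 + 287*√11) - 136966 = -813713/4 + 287*√11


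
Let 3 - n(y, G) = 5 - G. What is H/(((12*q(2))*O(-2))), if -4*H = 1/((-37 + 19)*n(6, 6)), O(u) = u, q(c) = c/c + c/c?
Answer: -1/13824 ≈ -7.2338e-5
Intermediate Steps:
q(c) = 2 (q(c) = 1 + 1 = 2)
n(y, G) = -2 + G (n(y, G) = 3 - (5 - G) = 3 + (-5 + G) = -2 + G)
H = 1/288 (H = -1/((-37 + 19)*(-2 + 6))/4 = -1/(4*((-18*4))) = -¼/(-72) = -¼*(-1/72) = 1/288 ≈ 0.0034722)
H/(((12*q(2))*O(-2))) = 1/(288*(((12*2)*(-2)))) = 1/(288*((24*(-2)))) = (1/288)/(-48) = (1/288)*(-1/48) = -1/13824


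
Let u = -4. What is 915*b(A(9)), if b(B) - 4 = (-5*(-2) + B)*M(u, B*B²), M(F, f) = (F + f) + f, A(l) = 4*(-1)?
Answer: -721020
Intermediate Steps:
A(l) = -4
M(F, f) = F + 2*f
b(B) = 4 + (-4 + 2*B³)*(10 + B) (b(B) = 4 + (-5*(-2) + B)*(-4 + 2*(B*B²)) = 4 + (10 + B)*(-4 + 2*B³) = 4 + (-4 + 2*B³)*(10 + B))
915*b(A(9)) = 915*(-36 + 20*(-4)³ + 2*(-4)*(-2 + (-4)³)) = 915*(-36 + 20*(-64) + 2*(-4)*(-2 - 64)) = 915*(-36 - 1280 + 2*(-4)*(-66)) = 915*(-36 - 1280 + 528) = 915*(-788) = -721020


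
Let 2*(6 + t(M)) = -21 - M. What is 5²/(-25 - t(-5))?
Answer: -25/11 ≈ -2.2727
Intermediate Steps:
t(M) = -33/2 - M/2 (t(M) = -6 + (-21 - M)/2 = -6 + (-21/2 - M/2) = -33/2 - M/2)
5²/(-25 - t(-5)) = 5²/(-25 - (-33/2 - ½*(-5))) = 25/(-25 - (-33/2 + 5/2)) = 25/(-25 - 1*(-14)) = 25/(-25 + 14) = 25/(-11) = -1/11*25 = -25/11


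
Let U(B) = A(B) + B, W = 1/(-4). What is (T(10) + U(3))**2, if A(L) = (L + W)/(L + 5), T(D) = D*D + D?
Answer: 13155129/1024 ≈ 12847.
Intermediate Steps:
W = -1/4 ≈ -0.25000
T(D) = D + D**2 (T(D) = D**2 + D = D + D**2)
A(L) = (-1/4 + L)/(5 + L) (A(L) = (L - 1/4)/(L + 5) = (-1/4 + L)/(5 + L))
U(B) = B + (-1/4 + B)/(5 + B) (U(B) = (-1/4 + B)/(5 + B) + B = B + (-1/4 + B)/(5 + B))
(T(10) + U(3))**2 = (10*(1 + 10) + (-1/4 + 3**2 + 6*3)/(5 + 3))**2 = (10*11 + (-1/4 + 9 + 18)/8)**2 = (110 + (1/8)*(107/4))**2 = (110 + 107/32)**2 = (3627/32)**2 = 13155129/1024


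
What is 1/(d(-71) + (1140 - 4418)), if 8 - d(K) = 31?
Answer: -1/3301 ≈ -0.00030294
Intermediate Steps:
d(K) = -23 (d(K) = 8 - 1*31 = 8 - 31 = -23)
1/(d(-71) + (1140 - 4418)) = 1/(-23 + (1140 - 4418)) = 1/(-23 - 3278) = 1/(-3301) = -1/3301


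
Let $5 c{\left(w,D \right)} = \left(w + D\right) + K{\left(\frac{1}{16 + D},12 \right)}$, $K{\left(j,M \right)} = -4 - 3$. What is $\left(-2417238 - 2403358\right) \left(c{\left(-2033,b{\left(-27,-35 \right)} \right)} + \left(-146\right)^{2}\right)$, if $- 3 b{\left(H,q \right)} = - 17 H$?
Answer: $- \frac{503207554652}{5} \approx -1.0064 \cdot 10^{11}$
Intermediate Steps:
$b{\left(H,q \right)} = \frac{17 H}{3}$ ($b{\left(H,q \right)} = - \frac{\left(-17\right) H}{3} = \frac{17 H}{3}$)
$K{\left(j,M \right)} = -7$ ($K{\left(j,M \right)} = -4 - 3 = -7$)
$c{\left(w,D \right)} = - \frac{7}{5} + \frac{D}{5} + \frac{w}{5}$ ($c{\left(w,D \right)} = \frac{\left(w + D\right) - 7}{5} = \frac{\left(D + w\right) - 7}{5} = \frac{-7 + D + w}{5} = - \frac{7}{5} + \frac{D}{5} + \frac{w}{5}$)
$\left(-2417238 - 2403358\right) \left(c{\left(-2033,b{\left(-27,-35 \right)} \right)} + \left(-146\right)^{2}\right) = \left(-2417238 - 2403358\right) \left(\left(- \frac{7}{5} + \frac{\frac{17}{3} \left(-27\right)}{5} + \frac{1}{5} \left(-2033\right)\right) + \left(-146\right)^{2}\right) = - 4820596 \left(\left(- \frac{7}{5} + \frac{1}{5} \left(-153\right) - \frac{2033}{5}\right) + 21316\right) = - 4820596 \left(\left(- \frac{7}{5} - \frac{153}{5} - \frac{2033}{5}\right) + 21316\right) = - 4820596 \left(- \frac{2193}{5} + 21316\right) = \left(-4820596\right) \frac{104387}{5} = - \frac{503207554652}{5}$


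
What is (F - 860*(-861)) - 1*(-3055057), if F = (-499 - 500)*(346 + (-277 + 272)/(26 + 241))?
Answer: 307039472/89 ≈ 3.4499e+6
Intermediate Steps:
F = -30761541/89 (F = -999*(346 - 5/267) = -999*92377/267 = -30761541/89 ≈ -3.4564e+5)
(F - 860*(-861)) - 1*(-3055057) = (-30761541/89 - 860*(-861)) - 1*(-3055057) = (-30761541/89 + 740460) + 3055057 = 35139399/89 + 3055057 = 307039472/89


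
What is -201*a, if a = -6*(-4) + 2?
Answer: -5226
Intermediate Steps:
a = 26 (a = 24 + 2 = 26)
-201*a = -201*26 = -5226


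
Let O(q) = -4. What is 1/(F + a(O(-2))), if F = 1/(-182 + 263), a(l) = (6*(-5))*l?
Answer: 81/9721 ≈ 0.0083325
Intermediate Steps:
a(l) = -30*l
F = 1/81 ≈ 0.012346
1/(F + a(O(-2))) = 1/(1/81 - 30*(-4)) = 1/(1/81 + 120) = 1/(9721/81) = 81/9721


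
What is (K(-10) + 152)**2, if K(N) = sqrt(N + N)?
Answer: 23084 + 608*I*sqrt(5) ≈ 23084.0 + 1359.5*I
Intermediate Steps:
K(N) = sqrt(2)*sqrt(N) (K(N) = sqrt(2*N) = sqrt(2)*sqrt(N))
(K(-10) + 152)**2 = (sqrt(2)*sqrt(-10) + 152)**2 = (sqrt(2)*(I*sqrt(10)) + 152)**2 = (2*I*sqrt(5) + 152)**2 = (152 + 2*I*sqrt(5))**2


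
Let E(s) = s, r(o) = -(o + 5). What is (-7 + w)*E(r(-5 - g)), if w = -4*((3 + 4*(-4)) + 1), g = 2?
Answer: 82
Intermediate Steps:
r(o) = -5 - o (r(o) = -(5 + o) = -5 - o)
w = 48 (w = -4*((3 - 16) + 1) = -4*(-13 + 1) = -4*(-12) = 48)
(-7 + w)*E(r(-5 - g)) = (-7 + 48)*(-5 - (-5 - 1*2)) = 41*(-5 - (-5 - 2)) = 41*(-5 - 1*(-7)) = 41*(-5 + 7) = 41*2 = 82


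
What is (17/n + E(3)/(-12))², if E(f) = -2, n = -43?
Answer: 3481/66564 ≈ 0.052296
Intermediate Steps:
(17/n + E(3)/(-12))² = (17/(-43) - 2/(-12))² = (17*(-1/43) - 2*(-1/12))² = (-17/43 + ⅙)² = (-59/258)² = 3481/66564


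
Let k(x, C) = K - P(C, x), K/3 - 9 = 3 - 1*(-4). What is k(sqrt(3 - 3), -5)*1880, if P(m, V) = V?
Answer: 90240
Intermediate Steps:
K = 48 (K = 27 + 3*(3 - 1*(-4)) = 27 + 3*(3 + 4) = 27 + 3*7 = 27 + 21 = 48)
k(x, C) = 48 - x
k(sqrt(3 - 3), -5)*1880 = (48 - sqrt(3 - 3))*1880 = (48 - sqrt(0))*1880 = (48 - 1*0)*1880 = (48 + 0)*1880 = 48*1880 = 90240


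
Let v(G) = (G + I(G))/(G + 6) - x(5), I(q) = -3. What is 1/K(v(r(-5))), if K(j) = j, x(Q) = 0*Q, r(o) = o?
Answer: -⅛ ≈ -0.12500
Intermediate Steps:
x(Q) = 0
v(G) = (-3 + G)/(6 + G) (v(G) = (G - 3)/(G + 6) - 1*0 = (-3 + G)/(6 + G) + 0 = (-3 + G)/(6 + G))
1/K(v(r(-5))) = 1/((-3 - 5)/(6 - 5)) = 1/(-8/1) = 1/(1*(-8)) = 1/(-8) = -⅛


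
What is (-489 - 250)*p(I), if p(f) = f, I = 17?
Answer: -12563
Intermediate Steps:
(-489 - 250)*p(I) = (-489 - 250)*17 = -739*17 = -12563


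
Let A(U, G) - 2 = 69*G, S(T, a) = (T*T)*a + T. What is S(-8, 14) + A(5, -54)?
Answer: -2836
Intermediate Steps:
S(T, a) = T + a*T² (S(T, a) = T²*a + T = a*T² + T = T + a*T²)
A(U, G) = 2 + 69*G
S(-8, 14) + A(5, -54) = -8*(1 - 8*14) + (2 + 69*(-54)) = -8*(1 - 112) + (2 - 3726) = -8*(-111) - 3724 = 888 - 3724 = -2836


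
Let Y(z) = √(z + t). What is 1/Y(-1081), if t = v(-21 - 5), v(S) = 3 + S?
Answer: -I*√69/276 ≈ -0.030096*I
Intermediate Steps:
t = -23 (t = 3 + (-21 - 5) = 3 - 26 = -23)
Y(z) = √(-23 + z) (Y(z) = √(z - 23) = √(-23 + z))
1/Y(-1081) = 1/(√(-23 - 1081)) = 1/(√(-1104)) = 1/(4*I*√69) = -I*√69/276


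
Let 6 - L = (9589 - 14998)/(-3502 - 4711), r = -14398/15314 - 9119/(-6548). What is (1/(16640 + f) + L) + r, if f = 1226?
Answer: 21312722393221305/3678463699804244 ≈ 5.7939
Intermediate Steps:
r = 22685131/50138036 (r = -14398*1/15314 - 9119*(-1/6548) = -7199/7657 + 9119/6548 = 22685131/50138036 ≈ 0.45245)
L = 43869/8213 (L = 6 - (9589 - 14998)/(-3502 - 4711) = 6 - (-5409)/(-8213) = 6 - (-5409)*(-1)/8213 = 6 - 1*5409/8213 = 6 - 5409/8213 = 43869/8213 ≈ 5.3414)
(1/(16640 + f) + L) + r = (1/(16640 + 1226) + 43869/8213) + 22685131/50138036 = (1/17866 + 43869/8213) + 22685131/50138036 = 783771767/146733458 + 22685131/50138036 = 21312722393221305/3678463699804244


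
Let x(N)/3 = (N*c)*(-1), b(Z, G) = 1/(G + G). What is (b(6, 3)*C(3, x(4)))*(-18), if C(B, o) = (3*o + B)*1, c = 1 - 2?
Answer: -117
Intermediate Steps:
c = -1
b(Z, G) = 1/(2*G)
x(N) = 3*N (x(N) = 3*((N*(-1))*(-1)) = 3*(-N*(-1)) = 3*N)
C(B, o) = B + 3*o (C(B, o) = (B + 3*o)*1 = B + 3*o)
(b(6, 3)*C(3, x(4)))*(-18) = (((1/2)/3)*(3 + 3*(3*4)))*(-18) = (((1/2)*(1/3))*(3 + 3*12))*(-18) = ((3 + 36)/6)*(-18) = ((1/6)*39)*(-18) = (13/2)*(-18) = -117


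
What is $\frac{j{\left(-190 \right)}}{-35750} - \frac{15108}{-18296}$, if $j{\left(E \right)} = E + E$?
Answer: $\frac{13676587}{16352050} \approx 0.83638$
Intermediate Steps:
$j{\left(E \right)} = 2 E$
$\frac{j{\left(-190 \right)}}{-35750} - \frac{15108}{-18296} = \frac{2 \left(-190\right)}{-35750} - \frac{15108}{-18296} = \left(-380\right) \left(- \frac{1}{35750}\right) - - \frac{3777}{4574} = \frac{38}{3575} + \frac{3777}{4574} = \frac{13676587}{16352050}$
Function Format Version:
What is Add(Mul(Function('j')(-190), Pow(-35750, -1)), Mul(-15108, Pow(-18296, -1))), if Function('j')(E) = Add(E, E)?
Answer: Rational(13676587, 16352050) ≈ 0.83638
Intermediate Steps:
Function('j')(E) = Mul(2, E)
Add(Mul(Function('j')(-190), Pow(-35750, -1)), Mul(-15108, Pow(-18296, -1))) = Add(Mul(Mul(2, -190), Pow(-35750, -1)), Mul(-15108, Pow(-18296, -1))) = Add(Mul(-380, Rational(-1, 35750)), Mul(-15108, Rational(-1, 18296))) = Add(Rational(38, 3575), Rational(3777, 4574)) = Rational(13676587, 16352050)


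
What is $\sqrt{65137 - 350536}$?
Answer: $3 i \sqrt{31711} \approx 534.23 i$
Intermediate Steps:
$\sqrt{65137 - 350536} = \sqrt{-285399} = 3 i \sqrt{31711}$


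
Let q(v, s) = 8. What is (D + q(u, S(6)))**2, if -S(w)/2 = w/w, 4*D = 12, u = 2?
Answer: 121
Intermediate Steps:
D = 3 (D = (1/4)*12 = 3)
S(w) = -2 (S(w) = -2*w/w = -2*1 = -2)
(D + q(u, S(6)))**2 = (3 + 8)**2 = 11**2 = 121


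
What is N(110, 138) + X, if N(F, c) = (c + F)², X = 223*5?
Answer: 62619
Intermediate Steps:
X = 1115
N(F, c) = (F + c)²
N(110, 138) + X = (110 + 138)² + 1115 = 248² + 1115 = 61504 + 1115 = 62619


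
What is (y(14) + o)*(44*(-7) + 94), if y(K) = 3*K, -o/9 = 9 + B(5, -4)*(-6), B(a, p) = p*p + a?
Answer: -234330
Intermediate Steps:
B(a, p) = a + p**2 (B(a, p) = p**2 + a = a + p**2)
o = 1053 (o = -9*(9 + (5 + (-4)**2)*(-6)) = -9*(9 + (5 + 16)*(-6)) = -9*(9 + 21*(-6)) = -9*(9 - 126) = -9*(-117) = 1053)
(y(14) + o)*(44*(-7) + 94) = (3*14 + 1053)*(44*(-7) + 94) = (42 + 1053)*(-308 + 94) = 1095*(-214) = -234330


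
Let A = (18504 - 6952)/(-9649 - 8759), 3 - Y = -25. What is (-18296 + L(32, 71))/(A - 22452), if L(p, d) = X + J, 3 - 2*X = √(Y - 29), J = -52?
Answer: 84430593/103326992 + 2301*I/103326992 ≈ 0.81712 + 2.2269e-5*I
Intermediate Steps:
Y = 28 (Y = 3 - 1*(-25) = 3 + 25 = 28)
A = -1444/2301 (A = 11552/(-18408) = 11552*(-1/18408) = -1444/2301 ≈ -0.62755)
X = 3/2 - I/2 (X = 3/2 - √(28 - 29)/2 = 3/2 - I/2 ≈ 1.5 - 0.5*I)
L(p, d) = -101/2 - I/2 (L(p, d) = (3/2 - I/2) - 52 = -101/2 - I/2)
(-18296 + L(32, 71))/(A - 22452) = (-18296 + (-101/2 - I/2))/(-1444/2301 - 22452) = (-36693/2 - I/2)/(-51663496/2301) = (-36693/2 - I/2)*(-2301/51663496) = 84430593/103326992 + 2301*I/103326992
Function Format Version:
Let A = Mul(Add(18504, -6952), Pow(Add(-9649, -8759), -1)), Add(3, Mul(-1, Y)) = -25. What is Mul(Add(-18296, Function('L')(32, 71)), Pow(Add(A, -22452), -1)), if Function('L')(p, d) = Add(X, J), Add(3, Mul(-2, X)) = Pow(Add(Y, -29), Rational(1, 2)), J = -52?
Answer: Add(Rational(84430593, 103326992), Mul(Rational(2301, 103326992), I)) ≈ Add(0.81712, Mul(2.2269e-5, I))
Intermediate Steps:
Y = 28 (Y = Add(3, Mul(-1, -25)) = Add(3, 25) = 28)
A = Rational(-1444, 2301) (A = Mul(11552, Pow(-18408, -1)) = Mul(11552, Rational(-1, 18408)) = Rational(-1444, 2301) ≈ -0.62755)
X = Add(Rational(3, 2), Mul(Rational(-1, 2), I)) (X = Add(Rational(3, 2), Mul(Rational(-1, 2), Pow(Add(28, -29), Rational(1, 2)))) = Add(Rational(3, 2), Mul(Rational(-1, 2), Pow(-1, Rational(1, 2)))) = Add(Rational(3, 2), Mul(Rational(-1, 2), I)) ≈ Add(1.5000, Mul(-0.50000, I)))
Function('L')(p, d) = Add(Rational(-101, 2), Mul(Rational(-1, 2), I)) (Function('L')(p, d) = Add(Add(Rational(3, 2), Mul(Rational(-1, 2), I)), -52) = Add(Rational(-101, 2), Mul(Rational(-1, 2), I)))
Mul(Add(-18296, Function('L')(32, 71)), Pow(Add(A, -22452), -1)) = Mul(Add(-18296, Add(Rational(-101, 2), Mul(Rational(-1, 2), I))), Pow(Add(Rational(-1444, 2301), -22452), -1)) = Mul(Add(Rational(-36693, 2), Mul(Rational(-1, 2), I)), Pow(Rational(-51663496, 2301), -1)) = Mul(Add(Rational(-36693, 2), Mul(Rational(-1, 2), I)), Rational(-2301, 51663496)) = Add(Rational(84430593, 103326992), Mul(Rational(2301, 103326992), I))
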